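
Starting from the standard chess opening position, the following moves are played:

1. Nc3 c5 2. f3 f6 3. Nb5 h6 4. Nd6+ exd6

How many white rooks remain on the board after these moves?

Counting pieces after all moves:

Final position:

  a b c d e f g h
  ─────────────────
8│♜ ♞ ♝ ♛ ♚ ♝ ♞ ♜│8
7│♟ ♟ · ♟ · · ♟ ·│7
6│· · · ♟ · ♟ · ♟│6
5│· · ♟ · · · · ·│5
4│· · · · · · · ·│4
3│· · · · · ♙ · ·│3
2│♙ ♙ ♙ ♙ ♙ · ♙ ♙│2
1│♖ · ♗ ♕ ♔ ♗ ♘ ♖│1
  ─────────────────
  a b c d e f g h


2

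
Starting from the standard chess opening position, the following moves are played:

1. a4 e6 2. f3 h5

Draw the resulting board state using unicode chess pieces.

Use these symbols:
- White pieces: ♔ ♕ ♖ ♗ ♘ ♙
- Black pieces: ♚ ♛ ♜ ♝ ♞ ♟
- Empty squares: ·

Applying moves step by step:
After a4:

♜ ♞ ♝ ♛ ♚ ♝ ♞ ♜
♟ ♟ ♟ ♟ ♟ ♟ ♟ ♟
· · · · · · · ·
· · · · · · · ·
♙ · · · · · · ·
· · · · · · · ·
· ♙ ♙ ♙ ♙ ♙ ♙ ♙
♖ ♘ ♗ ♕ ♔ ♗ ♘ ♖


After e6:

♜ ♞ ♝ ♛ ♚ ♝ ♞ ♜
♟ ♟ ♟ ♟ · ♟ ♟ ♟
· · · · ♟ · · ·
· · · · · · · ·
♙ · · · · · · ·
· · · · · · · ·
· ♙ ♙ ♙ ♙ ♙ ♙ ♙
♖ ♘ ♗ ♕ ♔ ♗ ♘ ♖


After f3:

♜ ♞ ♝ ♛ ♚ ♝ ♞ ♜
♟ ♟ ♟ ♟ · ♟ ♟ ♟
· · · · ♟ · · ·
· · · · · · · ·
♙ · · · · · · ·
· · · · · ♙ · ·
· ♙ ♙ ♙ ♙ · ♙ ♙
♖ ♘ ♗ ♕ ♔ ♗ ♘ ♖


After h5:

♜ ♞ ♝ ♛ ♚ ♝ ♞ ♜
♟ ♟ ♟ ♟ · ♟ ♟ ·
· · · · ♟ · · ·
· · · · · · · ♟
♙ · · · · · · ·
· · · · · ♙ · ·
· ♙ ♙ ♙ ♙ · ♙ ♙
♖ ♘ ♗ ♕ ♔ ♗ ♘ ♖



  a b c d e f g h
  ─────────────────
8│♜ ♞ ♝ ♛ ♚ ♝ ♞ ♜│8
7│♟ ♟ ♟ ♟ · ♟ ♟ ·│7
6│· · · · ♟ · · ·│6
5│· · · · · · · ♟│5
4│♙ · · · · · · ·│4
3│· · · · · ♙ · ·│3
2│· ♙ ♙ ♙ ♙ · ♙ ♙│2
1│♖ ♘ ♗ ♕ ♔ ♗ ♘ ♖│1
  ─────────────────
  a b c d e f g h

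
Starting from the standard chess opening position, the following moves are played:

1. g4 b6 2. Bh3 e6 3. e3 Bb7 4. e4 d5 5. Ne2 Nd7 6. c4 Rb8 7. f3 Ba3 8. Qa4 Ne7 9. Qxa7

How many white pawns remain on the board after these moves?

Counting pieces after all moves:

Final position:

  a b c d e f g h
  ─────────────────
8│· ♜ · ♛ ♚ · · ♜│8
7│♕ ♝ ♟ ♞ ♞ ♟ ♟ ♟│7
6│· ♟ · · ♟ · · ·│6
5│· · · ♟ · · · ·│5
4│· · ♙ · ♙ · ♙ ·│4
3│♝ · · · · ♙ · ♗│3
2│♙ ♙ · ♙ ♘ · · ♙│2
1│♖ ♘ ♗ · ♔ · · ♖│1
  ─────────────────
  a b c d e f g h


8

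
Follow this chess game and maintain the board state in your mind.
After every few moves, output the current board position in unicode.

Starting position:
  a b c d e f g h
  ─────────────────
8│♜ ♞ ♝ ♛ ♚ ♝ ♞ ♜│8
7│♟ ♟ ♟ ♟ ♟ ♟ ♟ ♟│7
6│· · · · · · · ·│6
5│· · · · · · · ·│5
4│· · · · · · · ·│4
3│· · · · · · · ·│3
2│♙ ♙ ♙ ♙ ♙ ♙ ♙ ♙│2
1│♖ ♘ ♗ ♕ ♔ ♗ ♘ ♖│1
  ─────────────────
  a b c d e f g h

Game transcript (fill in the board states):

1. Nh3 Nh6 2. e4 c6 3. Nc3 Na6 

  a b c d e f g h
  ─────────────────
8│♜ · ♝ ♛ ♚ ♝ · ♜│8
7│♟ ♟ · ♟ ♟ ♟ ♟ ♟│7
6│♞ · ♟ · · · · ♞│6
5│· · · · · · · ·│5
4│· · · · ♙ · · ·│4
3│· · ♘ · · · · ♘│3
2│♙ ♙ ♙ ♙ · ♙ ♙ ♙│2
1│♖ · ♗ ♕ ♔ ♗ · ♖│1
  ─────────────────
  a b c d e f g h

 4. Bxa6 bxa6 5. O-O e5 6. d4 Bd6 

  a b c d e f g h
  ─────────────────
8│♜ · ♝ ♛ ♚ · · ♜│8
7│♟ · · ♟ · ♟ ♟ ♟│7
6│♟ · ♟ ♝ · · · ♞│6
5│· · · · ♟ · · ·│5
4│· · · ♙ ♙ · · ·│4
3│· · ♘ · · · · ♘│3
2│♙ ♙ ♙ · · ♙ ♙ ♙│2
1│♖ · ♗ ♕ · ♖ ♔ ·│1
  ─────────────────
  a b c d e f g h

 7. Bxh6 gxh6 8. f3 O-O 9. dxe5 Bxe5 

  a b c d e f g h
  ─────────────────
8│♜ · ♝ ♛ · ♜ ♚ ·│8
7│♟ · · ♟ · ♟ · ♟│7
6│♟ · ♟ · · · · ♟│6
5│· · · · ♝ · · ·│5
4│· · · · ♙ · · ·│4
3│· · ♘ · · ♙ · ♘│3
2│♙ ♙ ♙ · · · ♙ ♙│2
1│♖ · · ♕ · ♖ ♔ ·│1
  ─────────────────
  a b c d e f g h

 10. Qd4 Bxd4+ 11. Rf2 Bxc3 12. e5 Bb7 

  a b c d e f g h
  ─────────────────
8│♜ · · ♛ · ♜ ♚ ·│8
7│♟ ♝ · ♟ · ♟ · ♟│7
6│♟ · ♟ · · · · ♟│6
5│· · · · ♙ · · ·│5
4│· · · · · · · ·│4
3│· · ♝ · · ♙ · ♘│3
2│♙ ♙ ♙ · · ♖ ♙ ♙│2
1│♖ · · · · · ♔ ·│1
  ─────────────────
  a b c d e f g h



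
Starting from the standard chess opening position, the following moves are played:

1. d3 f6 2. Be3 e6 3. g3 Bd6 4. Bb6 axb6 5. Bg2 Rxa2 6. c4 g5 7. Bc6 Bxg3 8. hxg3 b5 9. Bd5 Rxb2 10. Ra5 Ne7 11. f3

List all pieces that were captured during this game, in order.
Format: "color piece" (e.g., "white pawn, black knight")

Tracking captures:
  axb6: captured white bishop
  Rxa2: captured white pawn
  Bxg3: captured white pawn
  hxg3: captured black bishop
  Rxb2: captured white pawn

white bishop, white pawn, white pawn, black bishop, white pawn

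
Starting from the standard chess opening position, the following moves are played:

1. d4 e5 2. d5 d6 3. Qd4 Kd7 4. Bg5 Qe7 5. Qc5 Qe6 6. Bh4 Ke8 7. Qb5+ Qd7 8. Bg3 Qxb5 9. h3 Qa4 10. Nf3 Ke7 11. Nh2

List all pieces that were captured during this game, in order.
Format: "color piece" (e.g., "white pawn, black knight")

Tracking captures:
  Qxb5: captured white queen

white queen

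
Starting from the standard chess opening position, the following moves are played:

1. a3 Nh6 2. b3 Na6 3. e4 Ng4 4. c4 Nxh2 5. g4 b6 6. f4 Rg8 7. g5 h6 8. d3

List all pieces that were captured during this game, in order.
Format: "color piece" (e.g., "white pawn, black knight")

Tracking captures:
  Nxh2: captured white pawn

white pawn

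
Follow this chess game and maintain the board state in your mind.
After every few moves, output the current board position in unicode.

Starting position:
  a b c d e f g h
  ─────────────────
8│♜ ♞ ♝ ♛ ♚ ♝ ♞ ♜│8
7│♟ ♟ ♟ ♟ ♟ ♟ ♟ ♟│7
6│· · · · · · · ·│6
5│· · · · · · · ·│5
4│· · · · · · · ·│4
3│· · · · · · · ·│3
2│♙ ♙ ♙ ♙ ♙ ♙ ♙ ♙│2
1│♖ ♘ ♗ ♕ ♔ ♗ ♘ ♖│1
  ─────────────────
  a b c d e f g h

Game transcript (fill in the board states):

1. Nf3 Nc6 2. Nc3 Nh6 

  a b c d e f g h
  ─────────────────
8│♜ · ♝ ♛ ♚ ♝ · ♜│8
7│♟ ♟ ♟ ♟ ♟ ♟ ♟ ♟│7
6│· · ♞ · · · · ♞│6
5│· · · · · · · ·│5
4│· · · · · · · ·│4
3│· · ♘ · · ♘ · ·│3
2│♙ ♙ ♙ ♙ ♙ ♙ ♙ ♙│2
1│♖ · ♗ ♕ ♔ ♗ · ♖│1
  ─────────────────
  a b c d e f g h

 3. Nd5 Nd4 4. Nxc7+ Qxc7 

  a b c d e f g h
  ─────────────────
8│♜ · ♝ · ♚ ♝ · ♜│8
7│♟ ♟ ♛ ♟ ♟ ♟ ♟ ♟│7
6│· · · · · · · ♞│6
5│· · · · · · · ·│5
4│· · · ♞ · · · ·│4
3│· · · · · ♘ · ·│3
2│♙ ♙ ♙ ♙ ♙ ♙ ♙ ♙│2
1│♖ · ♗ ♕ ♔ ♗ · ♖│1
  ─────────────────
  a b c d e f g h

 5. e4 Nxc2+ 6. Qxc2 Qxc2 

  a b c d e f g h
  ─────────────────
8│♜ · ♝ · ♚ ♝ · ♜│8
7│♟ ♟ · ♟ ♟ ♟ ♟ ♟│7
6│· · · · · · · ♞│6
5│· · · · · · · ·│5
4│· · · · ♙ · · ·│4
3│· · · · · ♘ · ·│3
2│♙ ♙ ♛ ♙ · ♙ ♙ ♙│2
1│♖ · ♗ · ♔ ♗ · ♖│1
  ─────────────────
  a b c d e f g h

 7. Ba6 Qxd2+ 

  a b c d e f g h
  ─────────────────
8│♜ · ♝ · ♚ ♝ · ♜│8
7│♟ ♟ · ♟ ♟ ♟ ♟ ♟│7
6│♗ · · · · · · ♞│6
5│· · · · · · · ·│5
4│· · · · ♙ · · ·│4
3│· · · · · ♘ · ·│3
2│♙ ♙ · ♛ · ♙ ♙ ♙│2
1│♖ · ♗ · ♔ · · ♖│1
  ─────────────────
  a b c d e f g h


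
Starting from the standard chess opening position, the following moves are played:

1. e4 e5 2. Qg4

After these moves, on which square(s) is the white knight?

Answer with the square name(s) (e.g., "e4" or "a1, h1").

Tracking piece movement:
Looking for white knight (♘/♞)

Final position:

  a b c d e f g h
  ─────────────────
8│♜ ♞ ♝ ♛ ♚ ♝ ♞ ♜│8
7│♟ ♟ ♟ ♟ · ♟ ♟ ♟│7
6│· · · · · · · ·│6
5│· · · · ♟ · · ·│5
4│· · · · ♙ · ♕ ·│4
3│· · · · · · · ·│3
2│♙ ♙ ♙ ♙ · ♙ ♙ ♙│2
1│♖ ♘ ♗ · ♔ ♗ ♘ ♖│1
  ─────────────────
  a b c d e f g h


b1, g1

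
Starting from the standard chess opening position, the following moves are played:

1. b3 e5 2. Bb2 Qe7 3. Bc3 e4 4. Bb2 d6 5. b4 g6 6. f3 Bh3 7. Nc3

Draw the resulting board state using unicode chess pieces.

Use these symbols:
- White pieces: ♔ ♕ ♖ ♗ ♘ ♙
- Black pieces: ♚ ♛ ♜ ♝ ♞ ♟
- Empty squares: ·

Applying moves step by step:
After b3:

♜ ♞ ♝ ♛ ♚ ♝ ♞ ♜
♟ ♟ ♟ ♟ ♟ ♟ ♟ ♟
· · · · · · · ·
· · · · · · · ·
· · · · · · · ·
· ♙ · · · · · ·
♙ · ♙ ♙ ♙ ♙ ♙ ♙
♖ ♘ ♗ ♕ ♔ ♗ ♘ ♖


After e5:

♜ ♞ ♝ ♛ ♚ ♝ ♞ ♜
♟ ♟ ♟ ♟ · ♟ ♟ ♟
· · · · · · · ·
· · · · ♟ · · ·
· · · · · · · ·
· ♙ · · · · · ·
♙ · ♙ ♙ ♙ ♙ ♙ ♙
♖ ♘ ♗ ♕ ♔ ♗ ♘ ♖


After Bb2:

♜ ♞ ♝ ♛ ♚ ♝ ♞ ♜
♟ ♟ ♟ ♟ · ♟ ♟ ♟
· · · · · · · ·
· · · · ♟ · · ·
· · · · · · · ·
· ♙ · · · · · ·
♙ ♗ ♙ ♙ ♙ ♙ ♙ ♙
♖ ♘ · ♕ ♔ ♗ ♘ ♖


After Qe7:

♜ ♞ ♝ · ♚ ♝ ♞ ♜
♟ ♟ ♟ ♟ ♛ ♟ ♟ ♟
· · · · · · · ·
· · · · ♟ · · ·
· · · · · · · ·
· ♙ · · · · · ·
♙ ♗ ♙ ♙ ♙ ♙ ♙ ♙
♖ ♘ · ♕ ♔ ♗ ♘ ♖


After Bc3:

♜ ♞ ♝ · ♚ ♝ ♞ ♜
♟ ♟ ♟ ♟ ♛ ♟ ♟ ♟
· · · · · · · ·
· · · · ♟ · · ·
· · · · · · · ·
· ♙ ♗ · · · · ·
♙ · ♙ ♙ ♙ ♙ ♙ ♙
♖ ♘ · ♕ ♔ ♗ ♘ ♖


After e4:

♜ ♞ ♝ · ♚ ♝ ♞ ♜
♟ ♟ ♟ ♟ ♛ ♟ ♟ ♟
· · · · · · · ·
· · · · · · · ·
· · · · ♟ · · ·
· ♙ ♗ · · · · ·
♙ · ♙ ♙ ♙ ♙ ♙ ♙
♖ ♘ · ♕ ♔ ♗ ♘ ♖


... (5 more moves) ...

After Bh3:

♜ ♞ · · ♚ ♝ ♞ ♜
♟ ♟ ♟ · ♛ ♟ · ♟
· · · ♟ · · ♟ ·
· · · · · · · ·
· ♙ · · ♟ · · ·
· · · · · ♙ · ♝
♙ ♗ ♙ ♙ ♙ · ♙ ♙
♖ ♘ · ♕ ♔ ♗ ♘ ♖


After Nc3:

♜ ♞ · · ♚ ♝ ♞ ♜
♟ ♟ ♟ · ♛ ♟ · ♟
· · · ♟ · · ♟ ·
· · · · · · · ·
· ♙ · · ♟ · · ·
· · ♘ · · ♙ · ♝
♙ ♗ ♙ ♙ ♙ · ♙ ♙
♖ · · ♕ ♔ ♗ ♘ ♖



  a b c d e f g h
  ─────────────────
8│♜ ♞ · · ♚ ♝ ♞ ♜│8
7│♟ ♟ ♟ · ♛ ♟ · ♟│7
6│· · · ♟ · · ♟ ·│6
5│· · · · · · · ·│5
4│· ♙ · · ♟ · · ·│4
3│· · ♘ · · ♙ · ♝│3
2│♙ ♗ ♙ ♙ ♙ · ♙ ♙│2
1│♖ · · ♕ ♔ ♗ ♘ ♖│1
  ─────────────────
  a b c d e f g h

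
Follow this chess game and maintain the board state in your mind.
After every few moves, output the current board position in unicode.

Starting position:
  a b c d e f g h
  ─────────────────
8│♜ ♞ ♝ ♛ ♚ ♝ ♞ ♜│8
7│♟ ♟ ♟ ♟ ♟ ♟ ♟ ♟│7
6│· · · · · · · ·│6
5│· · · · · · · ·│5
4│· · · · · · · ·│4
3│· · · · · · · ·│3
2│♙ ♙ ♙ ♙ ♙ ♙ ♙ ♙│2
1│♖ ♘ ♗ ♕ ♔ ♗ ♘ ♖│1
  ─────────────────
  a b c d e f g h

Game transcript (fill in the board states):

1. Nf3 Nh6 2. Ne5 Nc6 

  a b c d e f g h
  ─────────────────
8│♜ · ♝ ♛ ♚ ♝ · ♜│8
7│♟ ♟ ♟ ♟ ♟ ♟ ♟ ♟│7
6│· · ♞ · · · · ♞│6
5│· · · · ♘ · · ·│5
4│· · · · · · · ·│4
3│· · · · · · · ·│3
2│♙ ♙ ♙ ♙ ♙ ♙ ♙ ♙│2
1│♖ ♘ ♗ ♕ ♔ ♗ · ♖│1
  ─────────────────
  a b c d e f g h

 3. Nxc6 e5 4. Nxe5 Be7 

  a b c d e f g h
  ─────────────────
8│♜ · ♝ ♛ ♚ · · ♜│8
7│♟ ♟ ♟ ♟ ♝ ♟ ♟ ♟│7
6│· · · · · · · ♞│6
5│· · · · ♘ · · ·│5
4│· · · · · · · ·│4
3│· · · · · · · ·│3
2│♙ ♙ ♙ ♙ ♙ ♙ ♙ ♙│2
1│♖ ♘ ♗ ♕ ♔ ♗ · ♖│1
  ─────────────────
  a b c d e f g h

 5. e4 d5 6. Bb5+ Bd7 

  a b c d e f g h
  ─────────────────
8│♜ · · ♛ ♚ · · ♜│8
7│♟ ♟ ♟ ♝ ♝ ♟ ♟ ♟│7
6│· · · · · · · ♞│6
5│· ♗ · ♟ ♘ · · ·│5
4│· · · · ♙ · · ·│4
3│· · · · · · · ·│3
2│♙ ♙ ♙ ♙ · ♙ ♙ ♙│2
1│♖ ♘ ♗ ♕ ♔ · · ♖│1
  ─────────────────
  a b c d e f g h

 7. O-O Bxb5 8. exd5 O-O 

  a b c d e f g h
  ─────────────────
8│♜ · · ♛ · ♜ ♚ ·│8
7│♟ ♟ ♟ · ♝ ♟ ♟ ♟│7
6│· · · · · · · ♞│6
5│· ♝ · ♙ ♘ · · ·│5
4│· · · · · · · ·│4
3│· · · · · · · ·│3
2│♙ ♙ ♙ ♙ · ♙ ♙ ♙│2
1│♖ ♘ ♗ ♕ · ♖ ♔ ·│1
  ─────────────────
  a b c d e f g h

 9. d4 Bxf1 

  a b c d e f g h
  ─────────────────
8│♜ · · ♛ · ♜ ♚ ·│8
7│♟ ♟ ♟ · ♝ ♟ ♟ ♟│7
6│· · · · · · · ♞│6
5│· · · ♙ ♘ · · ·│5
4│· · · ♙ · · · ·│4
3│· · · · · · · ·│3
2│♙ ♙ ♙ · · ♙ ♙ ♙│2
1│♖ ♘ ♗ ♕ · ♝ ♔ ·│1
  ─────────────────
  a b c d e f g h


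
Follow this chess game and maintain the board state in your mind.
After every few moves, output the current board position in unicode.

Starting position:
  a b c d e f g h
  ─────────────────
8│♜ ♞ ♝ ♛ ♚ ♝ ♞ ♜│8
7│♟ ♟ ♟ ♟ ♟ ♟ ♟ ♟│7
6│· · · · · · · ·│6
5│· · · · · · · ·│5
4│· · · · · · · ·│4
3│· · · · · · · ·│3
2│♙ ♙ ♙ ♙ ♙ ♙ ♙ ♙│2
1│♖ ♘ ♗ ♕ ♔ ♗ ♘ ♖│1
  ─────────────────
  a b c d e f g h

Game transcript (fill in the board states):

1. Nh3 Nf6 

  a b c d e f g h
  ─────────────────
8│♜ ♞ ♝ ♛ ♚ ♝ · ♜│8
7│♟ ♟ ♟ ♟ ♟ ♟ ♟ ♟│7
6│· · · · · ♞ · ·│6
5│· · · · · · · ·│5
4│· · · · · · · ·│4
3│· · · · · · · ♘│3
2│♙ ♙ ♙ ♙ ♙ ♙ ♙ ♙│2
1│♖ ♘ ♗ ♕ ♔ ♗ · ♖│1
  ─────────────────
  a b c d e f g h

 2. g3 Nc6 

  a b c d e f g h
  ─────────────────
8│♜ · ♝ ♛ ♚ ♝ · ♜│8
7│♟ ♟ ♟ ♟ ♟ ♟ ♟ ♟│7
6│· · ♞ · · ♞ · ·│6
5│· · · · · · · ·│5
4│· · · · · · · ·│4
3│· · · · · · ♙ ♘│3
2│♙ ♙ ♙ ♙ ♙ ♙ · ♙│2
1│♖ ♘ ♗ ♕ ♔ ♗ · ♖│1
  ─────────────────
  a b c d e f g h

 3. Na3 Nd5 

  a b c d e f g h
  ─────────────────
8│♜ · ♝ ♛ ♚ ♝ · ♜│8
7│♟ ♟ ♟ ♟ ♟ ♟ ♟ ♟│7
6│· · ♞ · · · · ·│6
5│· · · ♞ · · · ·│5
4│· · · · · · · ·│4
3│♘ · · · · · ♙ ♘│3
2│♙ ♙ ♙ ♙ ♙ ♙ · ♙│2
1│♖ · ♗ ♕ ♔ ♗ · ♖│1
  ─────────────────
  a b c d e f g h

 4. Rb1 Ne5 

  a b c d e f g h
  ─────────────────
8│♜ · ♝ ♛ ♚ ♝ · ♜│8
7│♟ ♟ ♟ ♟ ♟ ♟ ♟ ♟│7
6│· · · · · · · ·│6
5│· · · ♞ ♞ · · ·│5
4│· · · · · · · ·│4
3│♘ · · · · · ♙ ♘│3
2│♙ ♙ ♙ ♙ ♙ ♙ · ♙│2
1│· ♖ ♗ ♕ ♔ ♗ · ♖│1
  ─────────────────
  a b c d e f g h

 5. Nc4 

  a b c d e f g h
  ─────────────────
8│♜ · ♝ ♛ ♚ ♝ · ♜│8
7│♟ ♟ ♟ ♟ ♟ ♟ ♟ ♟│7
6│· · · · · · · ·│6
5│· · · ♞ ♞ · · ·│5
4│· · ♘ · · · · ·│4
3│· · · · · · ♙ ♘│3
2│♙ ♙ ♙ ♙ ♙ ♙ · ♙│2
1│· ♖ ♗ ♕ ♔ ♗ · ♖│1
  ─────────────────
  a b c d e f g h


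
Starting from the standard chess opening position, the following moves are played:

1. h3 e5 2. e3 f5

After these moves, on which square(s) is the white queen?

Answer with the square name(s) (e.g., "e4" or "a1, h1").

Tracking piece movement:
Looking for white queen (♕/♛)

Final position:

  a b c d e f g h
  ─────────────────
8│♜ ♞ ♝ ♛ ♚ ♝ ♞ ♜│8
7│♟ ♟ ♟ ♟ · · ♟ ♟│7
6│· · · · · · · ·│6
5│· · · · ♟ ♟ · ·│5
4│· · · · · · · ·│4
3│· · · · ♙ · · ♙│3
2│♙ ♙ ♙ ♙ · ♙ ♙ ·│2
1│♖ ♘ ♗ ♕ ♔ ♗ ♘ ♖│1
  ─────────────────
  a b c d e f g h


d1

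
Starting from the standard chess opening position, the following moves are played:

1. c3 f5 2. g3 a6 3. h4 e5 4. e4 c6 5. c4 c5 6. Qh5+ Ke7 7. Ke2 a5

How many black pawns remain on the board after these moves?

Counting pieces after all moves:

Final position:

  a b c d e f g h
  ─────────────────
8│♜ ♞ ♝ ♛ · ♝ ♞ ♜│8
7│· ♟ · ♟ ♚ · ♟ ♟│7
6│· · · · · · · ·│6
5│♟ · ♟ · ♟ ♟ · ♕│5
4│· · ♙ · ♙ · · ♙│4
3│· · · · · · ♙ ·│3
2│♙ ♙ · ♙ ♔ ♙ · ·│2
1│♖ ♘ ♗ · · ♗ ♘ ♖│1
  ─────────────────
  a b c d e f g h


8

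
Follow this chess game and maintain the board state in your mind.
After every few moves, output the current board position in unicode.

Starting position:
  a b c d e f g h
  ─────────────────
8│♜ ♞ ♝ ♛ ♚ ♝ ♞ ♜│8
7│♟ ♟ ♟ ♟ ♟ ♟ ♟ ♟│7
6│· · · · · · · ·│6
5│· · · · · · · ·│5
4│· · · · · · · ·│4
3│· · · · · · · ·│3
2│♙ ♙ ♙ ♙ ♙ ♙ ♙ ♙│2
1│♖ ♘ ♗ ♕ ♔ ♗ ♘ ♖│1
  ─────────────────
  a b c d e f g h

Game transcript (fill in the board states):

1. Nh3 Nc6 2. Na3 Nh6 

  a b c d e f g h
  ─────────────────
8│♜ · ♝ ♛ ♚ ♝ · ♜│8
7│♟ ♟ ♟ ♟ ♟ ♟ ♟ ♟│7
6│· · ♞ · · · · ♞│6
5│· · · · · · · ·│5
4│· · · · · · · ·│4
3│♘ · · · · · · ♘│3
2│♙ ♙ ♙ ♙ ♙ ♙ ♙ ♙│2
1│♖ · ♗ ♕ ♔ ♗ · ♖│1
  ─────────────────
  a b c d e f g h

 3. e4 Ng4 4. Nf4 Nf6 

  a b c d e f g h
  ─────────────────
8│♜ · ♝ ♛ ♚ ♝ · ♜│8
7│♟ ♟ ♟ ♟ ♟ ♟ ♟ ♟│7
6│· · ♞ · · ♞ · ·│6
5│· · · · · · · ·│5
4│· · · · ♙ ♘ · ·│4
3│♘ · · · · · · ·│3
2│♙ ♙ ♙ ♙ · ♙ ♙ ♙│2
1│♖ · ♗ ♕ ♔ ♗ · ♖│1
  ─────────────────
  a b c d e f g h

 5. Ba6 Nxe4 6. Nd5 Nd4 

  a b c d e f g h
  ─────────────────
8│♜ · ♝ ♛ ♚ ♝ · ♜│8
7│♟ ♟ ♟ ♟ ♟ ♟ ♟ ♟│7
6│♗ · · · · · · ·│6
5│· · · ♘ · · · ·│5
4│· · · ♞ ♞ · · ·│4
3│♘ · · · · · · ·│3
2│♙ ♙ ♙ ♙ · ♙ ♙ ♙│2
1│♖ · ♗ ♕ ♔ · · ♖│1
  ─────────────────
  a b c d e f g h

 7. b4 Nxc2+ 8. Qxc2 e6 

  a b c d e f g h
  ─────────────────
8│♜ · ♝ ♛ ♚ ♝ · ♜│8
7│♟ ♟ ♟ ♟ · ♟ ♟ ♟│7
6│♗ · · · ♟ · · ·│6
5│· · · ♘ · · · ·│5
4│· ♙ · · ♞ · · ·│4
3│♘ · · · · · · ·│3
2│♙ · ♕ ♙ · ♙ ♙ ♙│2
1│♖ · ♗ · ♔ · · ♖│1
  ─────────────────
  a b c d e f g h



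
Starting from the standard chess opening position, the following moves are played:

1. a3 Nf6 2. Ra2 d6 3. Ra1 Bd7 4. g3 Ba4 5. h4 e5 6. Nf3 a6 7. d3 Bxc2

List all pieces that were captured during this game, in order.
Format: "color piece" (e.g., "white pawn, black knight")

Tracking captures:
  Bxc2: captured white pawn

white pawn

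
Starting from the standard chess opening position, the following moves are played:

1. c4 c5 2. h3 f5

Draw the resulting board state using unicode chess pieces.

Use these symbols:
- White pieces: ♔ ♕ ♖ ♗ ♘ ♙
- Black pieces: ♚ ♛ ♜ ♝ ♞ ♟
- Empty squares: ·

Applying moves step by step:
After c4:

♜ ♞ ♝ ♛ ♚ ♝ ♞ ♜
♟ ♟ ♟ ♟ ♟ ♟ ♟ ♟
· · · · · · · ·
· · · · · · · ·
· · ♙ · · · · ·
· · · · · · · ·
♙ ♙ · ♙ ♙ ♙ ♙ ♙
♖ ♘ ♗ ♕ ♔ ♗ ♘ ♖


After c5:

♜ ♞ ♝ ♛ ♚ ♝ ♞ ♜
♟ ♟ · ♟ ♟ ♟ ♟ ♟
· · · · · · · ·
· · ♟ · · · · ·
· · ♙ · · · · ·
· · · · · · · ·
♙ ♙ · ♙ ♙ ♙ ♙ ♙
♖ ♘ ♗ ♕ ♔ ♗ ♘ ♖


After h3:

♜ ♞ ♝ ♛ ♚ ♝ ♞ ♜
♟ ♟ · ♟ ♟ ♟ ♟ ♟
· · · · · · · ·
· · ♟ · · · · ·
· · ♙ · · · · ·
· · · · · · · ♙
♙ ♙ · ♙ ♙ ♙ ♙ ·
♖ ♘ ♗ ♕ ♔ ♗ ♘ ♖


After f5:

♜ ♞ ♝ ♛ ♚ ♝ ♞ ♜
♟ ♟ · ♟ ♟ · ♟ ♟
· · · · · · · ·
· · ♟ · · ♟ · ·
· · ♙ · · · · ·
· · · · · · · ♙
♙ ♙ · ♙ ♙ ♙ ♙ ·
♖ ♘ ♗ ♕ ♔ ♗ ♘ ♖



  a b c d e f g h
  ─────────────────
8│♜ ♞ ♝ ♛ ♚ ♝ ♞ ♜│8
7│♟ ♟ · ♟ ♟ · ♟ ♟│7
6│· · · · · · · ·│6
5│· · ♟ · · ♟ · ·│5
4│· · ♙ · · · · ·│4
3│· · · · · · · ♙│3
2│♙ ♙ · ♙ ♙ ♙ ♙ ·│2
1│♖ ♘ ♗ ♕ ♔ ♗ ♘ ♖│1
  ─────────────────
  a b c d e f g h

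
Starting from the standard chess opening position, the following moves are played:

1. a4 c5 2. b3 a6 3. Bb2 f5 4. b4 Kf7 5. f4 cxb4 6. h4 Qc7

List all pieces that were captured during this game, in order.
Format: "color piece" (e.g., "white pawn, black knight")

Tracking captures:
  cxb4: captured white pawn

white pawn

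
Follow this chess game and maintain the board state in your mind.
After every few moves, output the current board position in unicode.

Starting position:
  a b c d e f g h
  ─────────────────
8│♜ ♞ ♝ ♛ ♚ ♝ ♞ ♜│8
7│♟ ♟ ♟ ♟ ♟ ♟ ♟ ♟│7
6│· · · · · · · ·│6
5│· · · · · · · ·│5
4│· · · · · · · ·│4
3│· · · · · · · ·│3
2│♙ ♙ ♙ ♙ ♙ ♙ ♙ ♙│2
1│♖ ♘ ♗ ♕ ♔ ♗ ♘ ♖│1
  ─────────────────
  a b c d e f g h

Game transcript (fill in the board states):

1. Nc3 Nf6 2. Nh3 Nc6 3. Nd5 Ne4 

  a b c d e f g h
  ─────────────────
8│♜ · ♝ ♛ ♚ ♝ · ♜│8
7│♟ ♟ ♟ ♟ ♟ ♟ ♟ ♟│7
6│· · ♞ · · · · ·│6
5│· · · ♘ · · · ·│5
4│· · · · ♞ · · ·│4
3│· · · · · · · ♘│3
2│♙ ♙ ♙ ♙ ♙ ♙ ♙ ♙│2
1│♖ · ♗ ♕ ♔ ♗ · ♖│1
  ─────────────────
  a b c d e f g h

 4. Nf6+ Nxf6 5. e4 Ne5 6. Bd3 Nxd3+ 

  a b c d e f g h
  ─────────────────
8│♜ · ♝ ♛ ♚ ♝ · ♜│8
7│♟ ♟ ♟ ♟ ♟ ♟ ♟ ♟│7
6│· · · · · ♞ · ·│6
5│· · · · · · · ·│5
4│· · · · ♙ · · ·│4
3│· · · ♞ · · · ♘│3
2│♙ ♙ ♙ ♙ · ♙ ♙ ♙│2
1│♖ · ♗ ♕ ♔ · · ♖│1
  ─────────────────
  a b c d e f g h

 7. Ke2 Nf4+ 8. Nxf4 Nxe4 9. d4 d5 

  a b c d e f g h
  ─────────────────
8│♜ · ♝ ♛ ♚ ♝ · ♜│8
7│♟ ♟ ♟ · ♟ ♟ ♟ ♟│7
6│· · · · · · · ·│6
5│· · · ♟ · · · ·│5
4│· · · ♙ ♞ ♘ · ·│4
3│· · · · · · · ·│3
2│♙ ♙ ♙ · ♔ ♙ ♙ ♙│2
1│♖ · ♗ ♕ · · · ♖│1
  ─────────────────
  a b c d e f g h

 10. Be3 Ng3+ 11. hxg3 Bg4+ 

  a b c d e f g h
  ─────────────────
8│♜ · · ♛ ♚ ♝ · ♜│8
7│♟ ♟ ♟ · ♟ ♟ ♟ ♟│7
6│· · · · · · · ·│6
5│· · · ♟ · · · ·│5
4│· · · ♙ · ♘ ♝ ·│4
3│· · · · ♗ · ♙ ·│3
2│♙ ♙ ♙ · ♔ ♙ ♙ ·│2
1│♖ · · ♕ · · · ♖│1
  ─────────────────
  a b c d e f g h


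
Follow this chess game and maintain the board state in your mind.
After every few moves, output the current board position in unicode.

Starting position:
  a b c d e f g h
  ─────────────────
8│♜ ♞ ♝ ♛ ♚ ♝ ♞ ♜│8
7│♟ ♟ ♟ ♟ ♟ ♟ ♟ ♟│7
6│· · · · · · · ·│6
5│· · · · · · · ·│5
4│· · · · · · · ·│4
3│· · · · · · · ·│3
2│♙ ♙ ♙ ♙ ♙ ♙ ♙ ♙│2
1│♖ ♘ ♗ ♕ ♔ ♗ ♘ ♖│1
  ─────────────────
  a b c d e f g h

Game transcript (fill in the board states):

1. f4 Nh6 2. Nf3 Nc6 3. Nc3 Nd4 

  a b c d e f g h
  ─────────────────
8│♜ · ♝ ♛ ♚ ♝ · ♜│8
7│♟ ♟ ♟ ♟ ♟ ♟ ♟ ♟│7
6│· · · · · · · ♞│6
5│· · · · · · · ·│5
4│· · · ♞ · ♙ · ·│4
3│· · ♘ · · ♘ · ·│3
2│♙ ♙ ♙ ♙ ♙ · ♙ ♙│2
1│♖ · ♗ ♕ ♔ ♗ · ♖│1
  ─────────────────
  a b c d e f g h

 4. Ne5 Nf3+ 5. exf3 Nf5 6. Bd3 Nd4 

  a b c d e f g h
  ─────────────────
8│♜ · ♝ ♛ ♚ ♝ · ♜│8
7│♟ ♟ ♟ ♟ ♟ ♟ ♟ ♟│7
6│· · · · · · · ·│6
5│· · · · ♘ · · ·│5
4│· · · ♞ · ♙ · ·│4
3│· · ♘ ♗ · ♙ · ·│3
2│♙ ♙ ♙ ♙ · · ♙ ♙│2
1│♖ · ♗ ♕ ♔ · · ♖│1
  ─────────────────
  a b c d e f g h

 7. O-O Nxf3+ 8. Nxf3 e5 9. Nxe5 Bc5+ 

  a b c d e f g h
  ─────────────────
8│♜ · ♝ ♛ ♚ · · ♜│8
7│♟ ♟ ♟ ♟ · ♟ ♟ ♟│7
6│· · · · · · · ·│6
5│· · ♝ · ♘ · · ·│5
4│· · · · · ♙ · ·│4
3│· · ♘ ♗ · · · ·│3
2│♙ ♙ ♙ ♙ · · ♙ ♙│2
1│♖ · ♗ ♕ · ♖ ♔ ·│1
  ─────────────────
  a b c d e f g h

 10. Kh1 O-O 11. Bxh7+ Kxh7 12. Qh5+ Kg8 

  a b c d e f g h
  ─────────────────
8│♜ · ♝ ♛ · ♜ ♚ ·│8
7│♟ ♟ ♟ ♟ · ♟ ♟ ·│7
6│· · · · · · · ·│6
5│· · ♝ · ♘ · · ♕│5
4│· · · · · ♙ · ·│4
3│· · ♘ · · · · ·│3
2│♙ ♙ ♙ ♙ · · ♙ ♙│2
1│♖ · ♗ · · ♖ · ♔│1
  ─────────────────
  a b c d e f g h

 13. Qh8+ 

  a b c d e f g h
  ─────────────────
8│♜ · ♝ ♛ · ♜ ♚ ♕│8
7│♟ ♟ ♟ ♟ · ♟ ♟ ·│7
6│· · · · · · · ·│6
5│· · ♝ · ♘ · · ·│5
4│· · · · · ♙ · ·│4
3│· · ♘ · · · · ·│3
2│♙ ♙ ♙ ♙ · · ♙ ♙│2
1│♖ · ♗ · · ♖ · ♔│1
  ─────────────────
  a b c d e f g h


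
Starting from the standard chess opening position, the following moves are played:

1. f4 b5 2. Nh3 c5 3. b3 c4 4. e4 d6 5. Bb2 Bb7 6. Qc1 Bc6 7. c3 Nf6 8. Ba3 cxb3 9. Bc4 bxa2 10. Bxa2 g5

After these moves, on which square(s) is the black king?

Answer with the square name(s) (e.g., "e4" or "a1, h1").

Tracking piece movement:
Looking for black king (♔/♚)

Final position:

  a b c d e f g h
  ─────────────────
8│♜ ♞ · ♛ ♚ ♝ · ♜│8
7│♟ · · · ♟ ♟ · ♟│7
6│· · ♝ ♟ · ♞ · ·│6
5│· ♟ · · · · ♟ ·│5
4│· · · · ♙ ♙ · ·│4
3│♗ · ♙ · · · · ♘│3
2│♗ · · ♙ · · ♙ ♙│2
1│♖ ♘ ♕ · ♔ · · ♖│1
  ─────────────────
  a b c d e f g h


e8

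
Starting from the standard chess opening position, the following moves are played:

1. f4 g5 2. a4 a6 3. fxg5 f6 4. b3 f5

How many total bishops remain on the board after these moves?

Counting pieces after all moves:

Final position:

  a b c d e f g h
  ─────────────────
8│♜ ♞ ♝ ♛ ♚ ♝ ♞ ♜│8
7│· ♟ ♟ ♟ ♟ · · ♟│7
6│♟ · · · · · · ·│6
5│· · · · · ♟ ♙ ·│5
4│♙ · · · · · · ·│4
3│· ♙ · · · · · ·│3
2│· · ♙ ♙ ♙ · ♙ ♙│2
1│♖ ♘ ♗ ♕ ♔ ♗ ♘ ♖│1
  ─────────────────
  a b c d e f g h


4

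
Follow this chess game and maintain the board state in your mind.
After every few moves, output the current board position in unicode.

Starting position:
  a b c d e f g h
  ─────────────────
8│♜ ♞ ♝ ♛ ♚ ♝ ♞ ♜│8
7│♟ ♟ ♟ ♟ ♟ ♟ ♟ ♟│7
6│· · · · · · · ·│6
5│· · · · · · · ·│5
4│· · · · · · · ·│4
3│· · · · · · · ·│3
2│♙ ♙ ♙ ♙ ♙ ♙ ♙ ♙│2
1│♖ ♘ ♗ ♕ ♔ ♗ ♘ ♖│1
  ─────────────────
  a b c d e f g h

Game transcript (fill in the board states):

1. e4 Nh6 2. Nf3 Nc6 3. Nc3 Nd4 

  a b c d e f g h
  ─────────────────
8│♜ · ♝ ♛ ♚ ♝ · ♜│8
7│♟ ♟ ♟ ♟ ♟ ♟ ♟ ♟│7
6│· · · · · · · ♞│6
5│· · · · · · · ·│5
4│· · · ♞ ♙ · · ·│4
3│· · ♘ · · ♘ · ·│3
2│♙ ♙ ♙ ♙ · ♙ ♙ ♙│2
1│♖ · ♗ ♕ ♔ ♗ · ♖│1
  ─────────────────
  a b c d e f g h

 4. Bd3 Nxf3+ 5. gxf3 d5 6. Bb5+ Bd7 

  a b c d e f g h
  ─────────────────
8│♜ · · ♛ ♚ ♝ · ♜│8
7│♟ ♟ ♟ ♝ ♟ ♟ ♟ ♟│7
6│· · · · · · · ♞│6
5│· ♗ · ♟ · · · ·│5
4│· · · · ♙ · · ·│4
3│· · ♘ · · ♙ · ·│3
2│♙ ♙ ♙ ♙ · ♙ · ♙│2
1│♖ · ♗ ♕ ♔ · · ♖│1
  ─────────────────
  a b c d e f g h

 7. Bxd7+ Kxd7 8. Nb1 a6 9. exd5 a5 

  a b c d e f g h
  ─────────────────
8│♜ · · ♛ · ♝ · ♜│8
7│· ♟ ♟ ♚ ♟ ♟ ♟ ♟│7
6│· · · · · · · ♞│6
5│♟ · · ♙ · · · ·│5
4│· · · · · · · ·│4
3│· · · · · ♙ · ·│3
2│♙ ♙ ♙ ♙ · ♙ · ♙│2
1│♖ ♘ ♗ ♕ ♔ · · ♖│1
  ─────────────────
  a b c d e f g h

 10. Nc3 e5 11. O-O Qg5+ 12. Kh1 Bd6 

  a b c d e f g h
  ─────────────────
8│♜ · · · · · · ♜│8
7│· ♟ ♟ ♚ · ♟ ♟ ♟│7
6│· · · ♝ · · · ♞│6
5│♟ · · ♙ ♟ · ♛ ·│5
4│· · · · · · · ·│4
3│· · ♘ · · ♙ · ·│3
2│♙ ♙ ♙ ♙ · ♙ · ♙│2
1│♖ · ♗ ♕ · ♖ · ♔│1
  ─────────────────
  a b c d e f g h

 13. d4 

  a b c d e f g h
  ─────────────────
8│♜ · · · · · · ♜│8
7│· ♟ ♟ ♚ · ♟ ♟ ♟│7
6│· · · ♝ · · · ♞│6
5│♟ · · ♙ ♟ · ♛ ·│5
4│· · · ♙ · · · ·│4
3│· · ♘ · · ♙ · ·│3
2│♙ ♙ ♙ · · ♙ · ♙│2
1│♖ · ♗ ♕ · ♖ · ♔│1
  ─────────────────
  a b c d e f g h


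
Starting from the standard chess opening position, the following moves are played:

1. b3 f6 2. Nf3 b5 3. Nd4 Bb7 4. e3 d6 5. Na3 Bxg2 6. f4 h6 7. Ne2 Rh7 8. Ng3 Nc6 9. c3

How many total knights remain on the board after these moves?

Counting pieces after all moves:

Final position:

  a b c d e f g h
  ─────────────────
8│♜ · · ♛ ♚ ♝ ♞ ·│8
7│♟ · ♟ · ♟ · ♟ ♜│7
6│· · ♞ ♟ · ♟ · ♟│6
5│· ♟ · · · · · ·│5
4│· · · · · ♙ · ·│4
3│♘ ♙ ♙ · ♙ · ♘ ·│3
2│♙ · · ♙ · · ♝ ♙│2
1│♖ · ♗ ♕ ♔ ♗ · ♖│1
  ─────────────────
  a b c d e f g h


4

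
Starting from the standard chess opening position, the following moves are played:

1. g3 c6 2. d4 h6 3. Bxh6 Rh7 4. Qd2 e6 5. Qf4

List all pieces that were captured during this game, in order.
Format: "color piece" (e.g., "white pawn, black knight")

Tracking captures:
  Bxh6: captured black pawn

black pawn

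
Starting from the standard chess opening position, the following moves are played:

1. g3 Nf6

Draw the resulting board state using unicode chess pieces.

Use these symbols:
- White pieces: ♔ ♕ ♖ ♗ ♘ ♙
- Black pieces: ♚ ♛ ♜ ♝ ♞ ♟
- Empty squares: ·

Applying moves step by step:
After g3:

♜ ♞ ♝ ♛ ♚ ♝ ♞ ♜
♟ ♟ ♟ ♟ ♟ ♟ ♟ ♟
· · · · · · · ·
· · · · · · · ·
· · · · · · · ·
· · · · · · ♙ ·
♙ ♙ ♙ ♙ ♙ ♙ · ♙
♖ ♘ ♗ ♕ ♔ ♗ ♘ ♖


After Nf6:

♜ ♞ ♝ ♛ ♚ ♝ · ♜
♟ ♟ ♟ ♟ ♟ ♟ ♟ ♟
· · · · · ♞ · ·
· · · · · · · ·
· · · · · · · ·
· · · · · · ♙ ·
♙ ♙ ♙ ♙ ♙ ♙ · ♙
♖ ♘ ♗ ♕ ♔ ♗ ♘ ♖



  a b c d e f g h
  ─────────────────
8│♜ ♞ ♝ ♛ ♚ ♝ · ♜│8
7│♟ ♟ ♟ ♟ ♟ ♟ ♟ ♟│7
6│· · · · · ♞ · ·│6
5│· · · · · · · ·│5
4│· · · · · · · ·│4
3│· · · · · · ♙ ·│3
2│♙ ♙ ♙ ♙ ♙ ♙ · ♙│2
1│♖ ♘ ♗ ♕ ♔ ♗ ♘ ♖│1
  ─────────────────
  a b c d e f g h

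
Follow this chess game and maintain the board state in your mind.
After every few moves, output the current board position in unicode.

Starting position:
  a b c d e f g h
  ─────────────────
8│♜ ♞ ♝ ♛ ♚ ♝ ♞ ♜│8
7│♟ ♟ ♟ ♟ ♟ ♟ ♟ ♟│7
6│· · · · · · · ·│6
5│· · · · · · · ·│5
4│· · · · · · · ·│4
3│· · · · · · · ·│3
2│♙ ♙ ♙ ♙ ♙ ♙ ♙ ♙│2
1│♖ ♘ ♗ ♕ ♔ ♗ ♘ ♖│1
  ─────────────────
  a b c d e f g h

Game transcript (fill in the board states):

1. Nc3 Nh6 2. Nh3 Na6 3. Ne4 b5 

  a b c d e f g h
  ─────────────────
8│♜ · ♝ ♛ ♚ ♝ · ♜│8
7│♟ · ♟ ♟ ♟ ♟ ♟ ♟│7
6│♞ · · · · · · ♞│6
5│· ♟ · · · · · ·│5
4│· · · · ♘ · · ·│4
3│· · · · · · · ♘│3
2│♙ ♙ ♙ ♙ ♙ ♙ ♙ ♙│2
1│♖ · ♗ ♕ ♔ ♗ · ♖│1
  ─────────────────
  a b c d e f g h

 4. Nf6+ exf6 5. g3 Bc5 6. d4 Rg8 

  a b c d e f g h
  ─────────────────
8│♜ · ♝ ♛ ♚ · ♜ ·│8
7│♟ · ♟ ♟ · ♟ ♟ ♟│7
6│♞ · · · · ♟ · ♞│6
5│· ♟ ♝ · · · · ·│5
4│· · · ♙ · · · ·│4
3│· · · · · · ♙ ♘│3
2│♙ ♙ ♙ · ♙ ♙ · ♙│2
1│♖ · ♗ ♕ ♔ ♗ · ♖│1
  ─────────────────
  a b c d e f g h

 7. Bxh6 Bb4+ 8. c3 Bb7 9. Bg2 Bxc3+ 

  a b c d e f g h
  ─────────────────
8│♜ · · ♛ ♚ · ♜ ·│8
7│♟ ♝ ♟ ♟ · ♟ ♟ ♟│7
6│♞ · · · · ♟ · ♗│6
5│· ♟ · · · · · ·│5
4│· · · ♙ · · · ·│4
3│· · ♝ · · · ♙ ♘│3
2│♙ ♙ · · ♙ ♙ ♗ ♙│2
1│♖ · · ♕ ♔ · · ♖│1
  ─────────────────
  a b c d e f g h

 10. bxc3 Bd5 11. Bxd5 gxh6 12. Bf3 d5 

  a b c d e f g h
  ─────────────────
8│♜ · · ♛ ♚ · ♜ ·│8
7│♟ · ♟ · · ♟ · ♟│7
6│♞ · · · · ♟ · ♟│6
5│· ♟ · ♟ · · · ·│5
4│· · · ♙ · · · ·│4
3│· · ♙ · · ♗ ♙ ♘│3
2│♙ · · · ♙ ♙ · ♙│2
1│♖ · · ♕ ♔ · · ♖│1
  ─────────────────
  a b c d e f g h

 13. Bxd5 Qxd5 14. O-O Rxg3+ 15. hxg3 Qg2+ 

  a b c d e f g h
  ─────────────────
8│♜ · · · ♚ · · ·│8
7│♟ · ♟ · · ♟ · ♟│7
6│♞ · · · · ♟ · ♟│6
5│· ♟ · · · · · ·│5
4│· · · ♙ · · · ·│4
3│· · ♙ · · · ♙ ♘│3
2│♙ · · · ♙ ♙ ♛ ·│2
1│♖ · · ♕ · ♖ ♔ ·│1
  ─────────────────
  a b c d e f g h



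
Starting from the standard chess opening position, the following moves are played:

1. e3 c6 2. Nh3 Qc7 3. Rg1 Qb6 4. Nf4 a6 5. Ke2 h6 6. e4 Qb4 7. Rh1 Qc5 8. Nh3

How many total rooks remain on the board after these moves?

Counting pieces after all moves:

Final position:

  a b c d e f g h
  ─────────────────
8│♜ ♞ ♝ · ♚ ♝ ♞ ♜│8
7│· ♟ · ♟ ♟ ♟ ♟ ·│7
6│♟ · ♟ · · · · ♟│6
5│· · ♛ · · · · ·│5
4│· · · · ♙ · · ·│4
3│· · · · · · · ♘│3
2│♙ ♙ ♙ ♙ ♔ ♙ ♙ ♙│2
1│♖ ♘ ♗ ♕ · ♗ · ♖│1
  ─────────────────
  a b c d e f g h


4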